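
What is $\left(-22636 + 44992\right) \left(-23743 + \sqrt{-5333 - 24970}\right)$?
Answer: $-530798508 + 67068 i \sqrt{3367} \approx -5.308 \cdot 10^{8} + 3.8917 \cdot 10^{6} i$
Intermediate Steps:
$\left(-22636 + 44992\right) \left(-23743 + \sqrt{-5333 - 24970}\right) = 22356 \left(-23743 + \sqrt{-30303}\right) = 22356 \left(-23743 + 3 i \sqrt{3367}\right) = -530798508 + 67068 i \sqrt{3367}$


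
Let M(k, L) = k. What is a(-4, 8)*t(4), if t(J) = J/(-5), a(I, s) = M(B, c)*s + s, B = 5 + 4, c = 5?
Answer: -64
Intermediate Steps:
B = 9
a(I, s) = 10*s (a(I, s) = 9*s + s = 10*s)
t(J) = -J/5 (t(J) = J*(-⅕) = -J/5)
a(-4, 8)*t(4) = (10*8)*(-⅕*4) = 80*(-⅘) = -64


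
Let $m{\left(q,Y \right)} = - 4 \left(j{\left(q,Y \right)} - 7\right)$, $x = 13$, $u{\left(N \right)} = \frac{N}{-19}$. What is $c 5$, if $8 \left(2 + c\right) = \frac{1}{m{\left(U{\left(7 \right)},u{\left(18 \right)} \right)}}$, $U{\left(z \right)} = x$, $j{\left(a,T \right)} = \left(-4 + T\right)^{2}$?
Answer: $- \frac{2020685}{201888} \approx -10.009$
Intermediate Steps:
$u{\left(N \right)} = - \frac{N}{19}$ ($u{\left(N \right)} = N \left(- \frac{1}{19}\right) = - \frac{N}{19}$)
$U{\left(z \right)} = 13$
$m{\left(q,Y \right)} = 28 - 4 \left(-4 + Y\right)^{2}$ ($m{\left(q,Y \right)} = - 4 \left(\left(-4 + Y\right)^{2} - 7\right) = - 4 \left(-7 + \left(-4 + Y\right)^{2}\right) = 28 - 4 \left(-4 + Y\right)^{2}$)
$c = - \frac{404137}{201888}$ ($c = -2 + \frac{1}{8 \left(28 - 4 \left(-4 - \frac{18}{19}\right)^{2}\right)} = -2 + \frac{1}{8 \left(28 - 4 \left(- \frac{94}{19}\right)^{2}\right)} = -2 + \frac{1}{8 \left(28 - \frac{35344}{361}\right)} = -2 + \frac{1}{8 \left(- \frac{25236}{361}\right)} = -2 + \frac{1}{8} \left(- \frac{361}{25236}\right) = -2 - \frac{361}{201888} = - \frac{404137}{201888} \approx -2.0018$)
$c 5 = \left(- \frac{404137}{201888}\right) 5 = - \frac{2020685}{201888}$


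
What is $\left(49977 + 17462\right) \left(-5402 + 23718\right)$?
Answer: $1235212724$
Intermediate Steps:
$\left(49977 + 17462\right) \left(-5402 + 23718\right) = 67439 \cdot 18316 = 1235212724$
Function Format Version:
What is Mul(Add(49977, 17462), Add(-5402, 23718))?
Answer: 1235212724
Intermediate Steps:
Mul(Add(49977, 17462), Add(-5402, 23718)) = Mul(67439, 18316) = 1235212724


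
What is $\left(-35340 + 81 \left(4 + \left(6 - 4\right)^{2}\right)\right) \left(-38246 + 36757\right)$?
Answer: $51656388$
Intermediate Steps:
$\left(-35340 + 81 \left(4 + \left(6 - 4\right)^{2}\right)\right) \left(-38246 + 36757\right) = \left(-35340 + 81 \left(4 + 2^{2}\right)\right) \left(-1489\right) = \left(-35340 + 81 \left(4 + 4\right)\right) \left(-1489\right) = \left(-35340 + 81 \cdot 8\right) \left(-1489\right) = \left(-35340 + 648\right) \left(-1489\right) = \left(-34692\right) \left(-1489\right) = 51656388$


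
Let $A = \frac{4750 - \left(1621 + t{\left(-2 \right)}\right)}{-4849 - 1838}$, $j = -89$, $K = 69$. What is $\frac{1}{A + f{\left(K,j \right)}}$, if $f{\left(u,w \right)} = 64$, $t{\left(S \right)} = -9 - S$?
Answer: $\frac{6687}{424832} \approx 0.01574$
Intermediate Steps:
$A = - \frac{3136}{6687}$ ($A = \frac{4750 - \left(1612 + 2\right)}{-4849 - 1838} = \frac{4750 - 1614}{-6687} = \left(4750 - 1614\right) \left(- \frac{1}{6687}\right) = 3136 \left(- \frac{1}{6687}\right) = - \frac{3136}{6687} \approx -0.46897$)
$\frac{1}{A + f{\left(K,j \right)}} = \frac{1}{- \frac{3136}{6687} + 64} = \frac{1}{\frac{424832}{6687}} = \frac{6687}{424832}$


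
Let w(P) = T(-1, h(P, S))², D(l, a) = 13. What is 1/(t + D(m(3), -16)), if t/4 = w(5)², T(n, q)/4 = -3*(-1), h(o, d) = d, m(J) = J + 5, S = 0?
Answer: 1/82957 ≈ 1.2054e-5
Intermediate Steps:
m(J) = 5 + J
T(n, q) = 12 (T(n, q) = 4*(-3*(-1)) = 4*3 = 12)
w(P) = 144 (w(P) = 12² = 144)
t = 82944 (t = 4*144² = 4*20736 = 82944)
1/(t + D(m(3), -16)) = 1/(82944 + 13) = 1/82957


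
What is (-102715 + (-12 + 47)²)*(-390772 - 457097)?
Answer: 86050224810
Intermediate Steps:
(-102715 + (-12 + 47)²)*(-390772 - 457097) = (-102715 + 35²)*(-847869) = (-102715 + 1225)*(-847869) = -101490*(-847869) = 86050224810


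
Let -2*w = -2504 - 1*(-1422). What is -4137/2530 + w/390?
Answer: -2447/9867 ≈ -0.24800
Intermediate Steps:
w = 541 (w = -(-2504 - 1*(-1422))/2 = -(-2504 + 1422)/2 = -½*(-1082) = 541)
-4137/2530 + w/390 = -4137/2530 + 541/390 = -2447/9867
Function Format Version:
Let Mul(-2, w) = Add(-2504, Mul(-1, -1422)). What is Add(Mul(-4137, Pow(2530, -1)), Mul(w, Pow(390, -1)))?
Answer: Rational(-2447, 9867) ≈ -0.24800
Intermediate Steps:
w = 541 (w = Mul(Rational(-1, 2), Add(-2504, Mul(-1, -1422))) = Mul(Rational(-1, 2), Add(-2504, 1422)) = Mul(Rational(-1, 2), -1082) = 541)
Add(Mul(-4137, Pow(2530, -1)), Mul(w, Pow(390, -1))) = Add(Mul(-4137, Pow(2530, -1)), Mul(541, Pow(390, -1))) = Add(Mul(-4137, Rational(1, 2530)), Mul(541, Rational(1, 390))) = Add(Rational(-4137, 2530), Rational(541, 390)) = Rational(-2447, 9867)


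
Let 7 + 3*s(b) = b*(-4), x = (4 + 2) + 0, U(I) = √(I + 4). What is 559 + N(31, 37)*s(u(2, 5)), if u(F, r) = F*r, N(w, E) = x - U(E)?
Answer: 465 + 47*√41/3 ≈ 565.32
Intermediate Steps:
U(I) = √(4 + I)
x = 6 (x = 6 + 0 = 6)
N(w, E) = 6 - √(4 + E)
s(b) = -7/3 - 4*b/3 (s(b) = -7/3 + (b*(-4))/3 = -7/3 + (-4*b)/3 = -7/3 - 4*b/3)
559 + N(31, 37)*s(u(2, 5)) = 559 + (6 - √(4 + 37))*(-7/3 - 8*5/3) = 559 + (6 - √41)*(-7/3 - 4/3*10) = 559 + (6 - √41)*(-7/3 - 40/3) = 559 + (6 - √41)*(-47/3) = 559 + (-94 + 47*√41/3) = 465 + 47*√41/3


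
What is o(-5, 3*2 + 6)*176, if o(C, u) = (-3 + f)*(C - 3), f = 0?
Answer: 4224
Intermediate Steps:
o(C, u) = 9 - 3*C (o(C, u) = (-3 + 0)*(C - 3) = -3*(-3 + C) = 9 - 3*C)
o(-5, 3*2 + 6)*176 = (9 - 3*(-5))*176 = (9 + 15)*176 = 24*176 = 4224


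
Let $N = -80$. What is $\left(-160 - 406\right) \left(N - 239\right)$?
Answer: $180554$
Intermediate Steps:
$\left(-160 - 406\right) \left(N - 239\right) = \left(-160 - 406\right) \left(-80 - 239\right) = \left(-566\right) \left(-319\right) = 180554$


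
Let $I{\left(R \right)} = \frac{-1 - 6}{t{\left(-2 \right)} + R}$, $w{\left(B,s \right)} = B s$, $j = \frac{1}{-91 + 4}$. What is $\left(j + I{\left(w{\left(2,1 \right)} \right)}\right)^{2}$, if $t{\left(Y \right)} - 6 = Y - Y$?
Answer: $\frac{380689}{484416} \approx 0.78587$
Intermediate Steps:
$t{\left(Y \right)} = 6$ ($t{\left(Y \right)} = 6 + \left(Y - Y\right) = 6 + 0 = 6$)
$j = - \frac{1}{87}$ ($j = \frac{1}{-87} = - \frac{1}{87} \approx -0.011494$)
$I{\left(R \right)} = - \frac{7}{6 + R}$ ($I{\left(R \right)} = \frac{-1 - 6}{6 + R} = - \frac{7}{6 + R}$)
$\left(j + I{\left(w{\left(2,1 \right)} \right)}\right)^{2} = \left(- \frac{1}{87} - \frac{7}{6 + 2 \cdot 1}\right)^{2} = \left(- \frac{1}{87} - \frac{7}{6 + 2}\right)^{2} = \left(- \frac{1}{87} - \frac{7}{8}\right)^{2} = \left(- \frac{617}{696}\right)^{2} = \frac{380689}{484416}$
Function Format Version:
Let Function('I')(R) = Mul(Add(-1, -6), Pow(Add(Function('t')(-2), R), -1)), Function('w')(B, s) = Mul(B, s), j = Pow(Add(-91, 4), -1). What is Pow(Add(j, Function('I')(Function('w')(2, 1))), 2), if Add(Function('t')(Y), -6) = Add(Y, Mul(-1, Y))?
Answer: Rational(380689, 484416) ≈ 0.78587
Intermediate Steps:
Function('t')(Y) = 6 (Function('t')(Y) = Add(6, Add(Y, Mul(-1, Y))) = Add(6, 0) = 6)
j = Rational(-1, 87) (j = Pow(-87, -1) = Rational(-1, 87) ≈ -0.011494)
Function('I')(R) = Mul(-7, Pow(Add(6, R), -1)) (Function('I')(R) = Mul(Add(-1, -6), Pow(Add(6, R), -1)) = Mul(-7, Pow(Add(6, R), -1)))
Pow(Add(j, Function('I')(Function('w')(2, 1))), 2) = Pow(Add(Rational(-1, 87), Mul(-7, Pow(Add(6, Mul(2, 1)), -1))), 2) = Pow(Add(Rational(-1, 87), Mul(-7, Pow(Add(6, 2), -1))), 2) = Pow(Add(Rational(-1, 87), Mul(-7, Pow(8, -1))), 2) = Pow(Add(Rational(-1, 87), Mul(-7, Rational(1, 8))), 2) = Pow(Add(Rational(-1, 87), Rational(-7, 8)), 2) = Pow(Rational(-617, 696), 2) = Rational(380689, 484416)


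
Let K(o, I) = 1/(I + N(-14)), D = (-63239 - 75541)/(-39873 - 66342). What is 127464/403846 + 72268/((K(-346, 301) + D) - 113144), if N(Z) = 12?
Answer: -16360589094069992/50635047617902625 ≈ -0.32311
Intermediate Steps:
D = 9252/7081 (D = -138780/(-106215) = -138780*(-1/106215) = 9252/7081 ≈ 1.3066)
K(o, I) = 1/(12 + I) (K(o, I) = 1/(I + 12) = 1/(12 + I))
127464/403846 + 72268/((K(-346, 301) + D) - 113144) = 127464/403846 + 72268/((1/(12 + 301) + 9252/7081) - 113144) = 127464*(1/403846) + 72268/((1/313 + 9252/7081) - 113144) = 63732/201923 + 72268/((1/313 + 9252/7081) - 113144) = 63732/201923 + 72268/(2902957/2216353 - 113144) = 63732/201923 + 72268/(-250764140875/2216353) = 63732/201923 + 72268*(-2216353/250764140875) = 63732/201923 - 160171398604/250764140875 = -16360589094069992/50635047617902625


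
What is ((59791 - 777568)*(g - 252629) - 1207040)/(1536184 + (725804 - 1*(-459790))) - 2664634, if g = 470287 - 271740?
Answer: -3606862295289/1360889 ≈ -2.6504e+6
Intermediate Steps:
g = 198547
((59791 - 777568)*(g - 252629) - 1207040)/(1536184 + (725804 - 1*(-459790))) - 2664634 = ((59791 - 777568)*(198547 - 252629) - 1207040)/(1536184 + (725804 - 1*(-459790))) - 2664634 = (-717777*(-54082) - 1207040)/(1536184 + (725804 + 459790)) - 2664634 = (38818815714 - 1207040)/(1536184 + 1185594) - 2664634 = 38817608674/2721778 - 2664634 = 38817608674*(1/2721778) - 2664634 = 19408804337/1360889 - 2664634 = -3606862295289/1360889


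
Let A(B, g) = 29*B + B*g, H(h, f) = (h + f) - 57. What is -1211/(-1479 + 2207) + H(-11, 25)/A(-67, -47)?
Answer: -106555/62712 ≈ -1.6991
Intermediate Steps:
H(h, f) = -57 + f + h (H(h, f) = (f + h) - 57 = -57 + f + h)
-1211/(-1479 + 2207) + H(-11, 25)/A(-67, -47) = -1211/(-1479 + 2207) + (-57 + 25 - 11)/((-67*(29 - 47))) = -1211/728 - 43/((-67*(-18))) = -1211*1/728 - 43/1206 = -173/104 - 43*1/1206 = -173/104 - 43/1206 = -106555/62712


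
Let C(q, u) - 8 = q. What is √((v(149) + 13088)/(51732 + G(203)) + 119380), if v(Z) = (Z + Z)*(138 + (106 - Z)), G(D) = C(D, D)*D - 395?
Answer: √264666103332915/47085 ≈ 345.51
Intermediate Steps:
C(q, u) = 8 + q
G(D) = -395 + D*(8 + D) (G(D) = (8 + D)*D - 395 = D*(8 + D) - 395 = -395 + D*(8 + D))
v(Z) = 2*Z*(244 - Z) (v(Z) = (2*Z)*(244 - Z) = 2*Z*(244 - Z))
√((v(149) + 13088)/(51732 + G(203)) + 119380) = √((2*149*(244 - 1*149) + 13088)/(51732 + (-395 + 203*(8 + 203))) + 119380) = √((2*149*(244 - 149) + 13088)/(51732 + (-395 + 203*211)) + 119380) = √((2*149*95 + 13088)/(51732 + (-395 + 42833)) + 119380) = √((28310 + 13088)/(51732 + 42438) + 119380) = √(41398/94170 + 119380) = √(41398*(1/94170) + 119380) = √(20699/47085 + 119380) = √(5621027999/47085) = √264666103332915/47085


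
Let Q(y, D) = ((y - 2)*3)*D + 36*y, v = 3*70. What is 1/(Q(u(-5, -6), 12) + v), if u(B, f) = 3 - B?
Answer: 1/714 ≈ 0.0014006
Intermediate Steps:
v = 210
Q(y, D) = 36*y + D*(-6 + 3*y) (Q(y, D) = ((-2 + y)*3)*D + 36*y = (-6 + 3*y)*D + 36*y = D*(-6 + 3*y) + 36*y = 36*y + D*(-6 + 3*y))
1/(Q(u(-5, -6), 12) + v) = 1/((-6*12 + 36*(3 - 1*(-5)) + 3*12*(3 - 1*(-5))) + 210) = 1/((-72 + 36*(3 + 5) + 3*12*(3 + 5)) + 210) = 1/((-72 + 36*8 + 3*12*8) + 210) = 1/((-72 + 288 + 288) + 210) = 1/(504 + 210) = 1/714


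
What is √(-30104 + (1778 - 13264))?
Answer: I*√41590 ≈ 203.94*I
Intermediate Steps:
√(-30104 + (1778 - 13264)) = √(-30104 - 11486) = √(-41590) = I*√41590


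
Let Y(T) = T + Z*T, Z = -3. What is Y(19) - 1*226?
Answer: -264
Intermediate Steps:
Y(T) = -2*T (Y(T) = T - 3*T = -2*T)
Y(19) - 1*226 = -2*19 - 1*226 = -38 - 226 = -264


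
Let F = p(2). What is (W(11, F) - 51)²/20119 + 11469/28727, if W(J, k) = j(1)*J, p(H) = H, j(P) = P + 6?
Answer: 250164263/577958513 ≈ 0.43284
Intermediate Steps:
j(P) = 6 + P
F = 2
W(J, k) = 7*J (W(J, k) = (6 + 1)*J = 7*J)
(W(11, F) - 51)²/20119 + 11469/28727 = (7*11 - 51)²/20119 + 11469/28727 = (77 - 51)²*(1/20119) + 11469*(1/28727) = 26²*(1/20119) + 11469/28727 = 676*(1/20119) + 11469/28727 = 676/20119 + 11469/28727 = 250164263/577958513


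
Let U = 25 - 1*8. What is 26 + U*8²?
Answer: 1114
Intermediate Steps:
U = 17 (U = 25 - 8 = 17)
26 + U*8² = 26 + 17*8² = 26 + 17*64 = 26 + 1088 = 1114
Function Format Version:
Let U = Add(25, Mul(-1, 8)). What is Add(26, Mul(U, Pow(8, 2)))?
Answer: 1114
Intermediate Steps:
U = 17 (U = Add(25, -8) = 17)
Add(26, Mul(U, Pow(8, 2))) = Add(26, Mul(17, Pow(8, 2))) = Add(26, Mul(17, 64)) = Add(26, 1088) = 1114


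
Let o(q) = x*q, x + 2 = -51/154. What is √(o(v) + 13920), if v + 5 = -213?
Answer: √85544767/77 ≈ 120.12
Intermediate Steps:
v = -218 (v = -5 - 213 = -218)
x = -359/154 (x = -2 - 51/154 = -359/154 ≈ -2.3312)
o(q) = -359*q/154
√(o(v) + 13920) = √(-359/154*(-218) + 13920) = √(39131/77 + 13920) = √(1110971/77) = √85544767/77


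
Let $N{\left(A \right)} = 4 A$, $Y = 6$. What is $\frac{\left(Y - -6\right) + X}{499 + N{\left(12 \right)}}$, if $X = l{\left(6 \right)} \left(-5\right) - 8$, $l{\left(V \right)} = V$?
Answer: $- \frac{26}{547} \approx -0.047532$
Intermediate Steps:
$X = -38$ ($X = 6 \left(-5\right) - 8 = -30 - 8 = -38$)
$\frac{\left(Y - -6\right) + X}{499 + N{\left(12 \right)}} = \frac{\left(6 - -6\right) - 38}{499 + 4 \cdot 12} = \frac{\left(6 + 6\right) - 38}{499 + 48} = \frac{12 - 38}{547} = \left(-26\right) \frac{1}{547} = - \frac{26}{547}$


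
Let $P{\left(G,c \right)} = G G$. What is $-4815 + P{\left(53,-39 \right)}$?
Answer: $-2006$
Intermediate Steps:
$P{\left(G,c \right)} = G^{2}$
$-4815 + P{\left(53,-39 \right)} = -4815 + 53^{2} = -4815 + 2809 = -2006$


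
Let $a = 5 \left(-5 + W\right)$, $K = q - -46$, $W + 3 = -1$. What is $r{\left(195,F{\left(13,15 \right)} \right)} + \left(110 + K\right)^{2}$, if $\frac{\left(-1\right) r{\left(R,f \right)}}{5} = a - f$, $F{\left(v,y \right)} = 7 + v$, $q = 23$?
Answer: $32366$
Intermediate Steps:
$W = -4$ ($W = -3 - 1 = -4$)
$K = 69$ ($K = 23 - -46 = 23 + 46 = 69$)
$a = -45$ ($a = 5 \left(-5 - 4\right) = 5 \left(-9\right) = -45$)
$r{\left(R,f \right)} = 225 + 5 f$ ($r{\left(R,f \right)} = - 5 \left(-45 - f\right) = 225 + 5 f$)
$r{\left(195,F{\left(13,15 \right)} \right)} + \left(110 + K\right)^{2} = \left(225 + 5 \left(7 + 13\right)\right) + \left(110 + 69\right)^{2} = \left(225 + 5 \cdot 20\right) + 179^{2} = \left(225 + 100\right) + 32041 = 325 + 32041 = 32366$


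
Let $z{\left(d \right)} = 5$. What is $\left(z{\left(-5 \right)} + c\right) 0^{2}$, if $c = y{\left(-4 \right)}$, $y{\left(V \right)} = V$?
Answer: $0$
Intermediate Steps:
$c = -4$
$\left(z{\left(-5 \right)} + c\right) 0^{2} = \left(5 - 4\right) 0^{2} = 1 \cdot 0 = 0$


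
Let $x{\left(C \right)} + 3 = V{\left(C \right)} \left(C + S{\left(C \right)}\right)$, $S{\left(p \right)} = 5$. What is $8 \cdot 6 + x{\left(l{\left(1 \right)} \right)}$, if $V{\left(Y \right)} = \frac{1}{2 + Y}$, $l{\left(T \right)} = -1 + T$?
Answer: $\frac{95}{2} \approx 47.5$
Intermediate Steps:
$x{\left(C \right)} = -3 + \frac{5 + C}{2 + C}$ ($x{\left(C \right)} = -3 + \frac{C + 5}{2 + C} = -3 + \frac{5 + C}{2 + C}$)
$8 \cdot 6 + x{\left(l{\left(1 \right)} \right)} = 8 \cdot 6 + \frac{-1 - 2 \left(-1 + 1\right)}{2 + \left(-1 + 1\right)} = 48 + \frac{-1 - 0}{2 + 0} = 48 + \frac{-1 + 0}{2} = 48 + \frac{1}{2} \left(-1\right) = 48 - \frac{1}{2} = \frac{95}{2}$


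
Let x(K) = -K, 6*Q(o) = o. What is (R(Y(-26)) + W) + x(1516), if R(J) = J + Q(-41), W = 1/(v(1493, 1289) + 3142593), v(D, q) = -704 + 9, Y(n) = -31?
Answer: -7322978762/4712847 ≈ -1553.8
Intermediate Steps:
Q(o) = o/6
v(D, q) = -695
W = 1/3141898 (W = 1/(-695 + 3142593) = 1/3141898 ≈ 3.1828e-7)
R(J) = -41/6 + J (R(J) = J + (⅙)*(-41) = J - 41/6 = -41/6 + J)
(R(Y(-26)) + W) + x(1516) = ((-41/6 - 31) + 1/3141898) - 1*1516 = (-227/6 + 1/3141898) - 1516 = -178302710/4712847 - 1516 = -7322978762/4712847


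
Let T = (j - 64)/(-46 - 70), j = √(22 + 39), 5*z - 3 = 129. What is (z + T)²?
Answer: 244360949/336400 - 1954*√61/4205 ≈ 722.77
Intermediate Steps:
z = 132/5 (z = ⅗ + (⅕)*129 = ⅗ + 129/5 = 132/5 ≈ 26.400)
j = √61 ≈ 7.8102
T = 16/29 - √61/116 (T = (√61 - 64)/(-46 - 70) = (-64 + √61)/(-116) = (-64 + √61)*(-1/116) = 16/29 - √61/116 ≈ 0.48439)
(z + T)² = (132/5 + (16/29 - √61/116))² = (3908/145 - √61/116)²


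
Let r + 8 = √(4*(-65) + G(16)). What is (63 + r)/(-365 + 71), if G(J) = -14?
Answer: -55/294 - I*√274/294 ≈ -0.18707 - 0.056303*I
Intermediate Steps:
r = -8 + I*√274 (r = -8 + √(4*(-65) - 14) = -8 + √(-260 - 14) = -8 + √(-274) = -8 + I*√274 ≈ -8.0 + 16.553*I)
(63 + r)/(-365 + 71) = (63 + (-8 + I*√274))/(-365 + 71) = (55 + I*√274)/(-294) = (55 + I*√274)*(-1/294) = -55/294 - I*√274/294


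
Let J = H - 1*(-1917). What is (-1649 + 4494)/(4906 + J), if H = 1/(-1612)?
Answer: 917228/2199735 ≈ 0.41697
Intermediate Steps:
H = -1/1612 ≈ -0.00062035
J = 3090203/1612 (J = -1/1612 - 1*(-1917) = -1/1612 + 1917 = 3090203/1612 ≈ 1917.0)
(-1649 + 4494)/(4906 + J) = (-1649 + 4494)/(4906 + 3090203/1612) = 2845/(10998675/1612) = 2845*(1612/10998675) = 917228/2199735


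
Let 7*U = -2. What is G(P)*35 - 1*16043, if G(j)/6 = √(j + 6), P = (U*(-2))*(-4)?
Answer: -16043 + 30*√182 ≈ -15638.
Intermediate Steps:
U = -2/7 (U = (⅐)*(-2) = -2/7 ≈ -0.28571)
P = -16/7 (P = -2/7*(-2)*(-4) = (4/7)*(-4) = -16/7 ≈ -2.2857)
G(j) = 6*√(6 + j) (G(j) = 6*√(j + 6) = 6*√(6 + j))
G(P)*35 - 1*16043 = (6*√(6 - 16/7))*35 - 1*16043 = (6*√(26/7))*35 - 16043 = (6*(√182/7))*35 - 16043 = (6*√182/7)*35 - 16043 = 30*√182 - 16043 = -16043 + 30*√182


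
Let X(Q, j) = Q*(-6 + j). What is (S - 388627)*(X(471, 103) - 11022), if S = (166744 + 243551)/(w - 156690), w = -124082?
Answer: -222500341476555/16516 ≈ -1.3472e+10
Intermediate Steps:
S = -24135/16516 (S = (166744 + 243551)/(-124082 - 156690) = 410295/(-280772) = 410295*(-1/280772) = -24135/16516 ≈ -1.4613)
(S - 388627)*(X(471, 103) - 11022) = (-24135/16516 - 388627)*(471*(-6 + 103) - 11022) = -6418587667*(471*97 - 11022)/16516 = -6418587667*(45687 - 11022)/16516 = -6418587667/16516*34665 = -222500341476555/16516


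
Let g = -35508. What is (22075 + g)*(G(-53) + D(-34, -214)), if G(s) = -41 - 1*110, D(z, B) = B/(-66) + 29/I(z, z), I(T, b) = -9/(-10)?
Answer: 153646654/99 ≈ 1.5520e+6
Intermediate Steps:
I(T, b) = 9/10 (I(T, b) = -9*(-⅒) = 9/10)
D(z, B) = 290/9 - B/66 (D(z, B) = B/(-66) + 29/(9/10) = B*(-1/66) + 29*(10/9) = -B/66 + 290/9 = 290/9 - B/66)
G(s) = -151 (G(s) = -41 - 110 = -151)
(22075 + g)*(G(-53) + D(-34, -214)) = (22075 - 35508)*(-151 + (290/9 - 1/66*(-214))) = -13433*(-151 + (290/9 + 107/33)) = -13433*(-151 + 3511/99) = -13433*(-11438/99) = 153646654/99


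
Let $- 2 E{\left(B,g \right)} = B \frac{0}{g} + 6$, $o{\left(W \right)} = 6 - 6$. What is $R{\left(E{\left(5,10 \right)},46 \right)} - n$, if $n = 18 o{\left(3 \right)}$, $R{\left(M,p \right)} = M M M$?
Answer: $-27$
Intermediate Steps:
$o{\left(W \right)} = 0$ ($o{\left(W \right)} = 6 - 6 = 0$)
$E{\left(B,g \right)} = -3$ ($E{\left(B,g \right)} = - \frac{B \frac{0}{g} + 6}{2} = - \frac{B 0 + 6}{2} = - \frac{0 + 6}{2} = \left(- \frac{1}{2}\right) 6 = -3$)
$R{\left(M,p \right)} = M^{3}$ ($R{\left(M,p \right)} = M^{2} M = M^{3}$)
$n = 0$ ($n = 18 \cdot 0 = 0$)
$R{\left(E{\left(5,10 \right)},46 \right)} - n = \left(-3\right)^{3} - 0 = -27 + 0 = -27$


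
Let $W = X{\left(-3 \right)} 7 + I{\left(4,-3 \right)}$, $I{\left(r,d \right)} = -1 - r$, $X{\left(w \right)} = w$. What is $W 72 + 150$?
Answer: $-1722$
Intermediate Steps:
$W = -26$ ($W = \left(-3\right) 7 - 5 = -21 - 5 = -26$)
$W 72 + 150 = \left(-26\right) 72 + 150 = -1872 + 150 = -1722$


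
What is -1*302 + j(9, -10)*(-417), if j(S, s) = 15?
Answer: -6557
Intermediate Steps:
-1*302 + j(9, -10)*(-417) = -1*302 + 15*(-417) = -302 - 6255 = -6557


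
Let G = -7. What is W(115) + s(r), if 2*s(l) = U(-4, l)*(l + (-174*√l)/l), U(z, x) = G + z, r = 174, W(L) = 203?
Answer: -754 + 11*√174/2 ≈ -681.45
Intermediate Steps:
U(z, x) = -7 + z
s(l) = 957/√l - 11*l/2 (s(l) = ((-7 - 4)*(l + (-174*√l)/l))/2 = (-11*(l - 174/√l))/2 = (-11*l + 1914/√l)/2 = 957/√l - 11*l/2)
W(115) + s(r) = 203 + (957/√174 - 11/2*174) = 203 + (957*(√174/174) - 957) = 203 + (11*√174/2 - 957) = 203 + (-957 + 11*√174/2) = -754 + 11*√174/2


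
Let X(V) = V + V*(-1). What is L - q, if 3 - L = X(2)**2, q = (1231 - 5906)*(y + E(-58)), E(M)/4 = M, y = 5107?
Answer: 22790628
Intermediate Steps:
E(M) = 4*M
X(V) = 0 (X(V) = V - V = 0)
q = -22790625 (q = (1231 - 5906)*(5107 + 4*(-58)) = -4675*(5107 - 232) = -4675*4875 = -22790625)
L = 3 (L = 3 - 1*0**2 = 3 - 1*0 = 3 + 0 = 3)
L - q = 3 - 1*(-22790625) = 3 + 22790625 = 22790628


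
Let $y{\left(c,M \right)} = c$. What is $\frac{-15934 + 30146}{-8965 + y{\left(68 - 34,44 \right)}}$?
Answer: $- \frac{14212}{8931} \approx -1.5913$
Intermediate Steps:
$\frac{-15934 + 30146}{-8965 + y{\left(68 - 34,44 \right)}} = \frac{-15934 + 30146}{-8965 + \left(68 - 34\right)} = \frac{14212}{-8965 + 34} = \frac{14212}{-8931} = 14212 \left(- \frac{1}{8931}\right) = - \frac{14212}{8931}$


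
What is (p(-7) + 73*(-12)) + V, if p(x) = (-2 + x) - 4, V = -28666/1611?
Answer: -1460845/1611 ≈ -906.79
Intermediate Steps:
V = -28666/1611 (V = -28666*1/1611 = -28666/1611 ≈ -17.794)
p(x) = -6 + x
(p(-7) + 73*(-12)) + V = ((-6 - 7) + 73*(-12)) - 28666/1611 = (-13 - 876) - 28666/1611 = -889 - 28666/1611 = -1460845/1611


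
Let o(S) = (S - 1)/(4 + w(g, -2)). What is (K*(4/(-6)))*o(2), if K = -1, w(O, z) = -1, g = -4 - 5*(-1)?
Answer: 2/9 ≈ 0.22222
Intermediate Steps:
g = 1 (g = -4 + 5 = 1)
o(S) = -1/3 + S/3 (o(S) = (S - 1)/(4 - 1) = (-1 + S)/3 = (-1 + S)*(1/3) = -1/3 + S/3)
(K*(4/(-6)))*o(2) = (-4/(-6))*(-1/3 + (1/3)*2) = (-4*(-1)/6)*(-1/3 + 2/3) = -1*(-2/3)*(1/3) = (2/3)*(1/3) = 2/9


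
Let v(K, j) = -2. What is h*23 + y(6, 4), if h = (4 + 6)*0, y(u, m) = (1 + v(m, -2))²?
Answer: 1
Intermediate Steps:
y(u, m) = 1 (y(u, m) = (1 - 2)² = (-1)² = 1)
h = 0 (h = 10*0 = 0)
h*23 + y(6, 4) = 0*23 + 1 = 0 + 1 = 1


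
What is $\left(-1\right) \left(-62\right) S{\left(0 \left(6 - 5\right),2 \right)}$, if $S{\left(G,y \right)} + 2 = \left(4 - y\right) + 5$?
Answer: $310$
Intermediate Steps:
$S{\left(G,y \right)} = 7 - y$ ($S{\left(G,y \right)} = -2 + \left(\left(4 - y\right) + 5\right) = -2 - \left(-9 + y\right) = 7 - y$)
$\left(-1\right) \left(-62\right) S{\left(0 \left(6 - 5\right),2 \right)} = \left(-1\right) \left(-62\right) \left(7 - 2\right) = 62 \left(7 - 2\right) = 62 \cdot 5 = 310$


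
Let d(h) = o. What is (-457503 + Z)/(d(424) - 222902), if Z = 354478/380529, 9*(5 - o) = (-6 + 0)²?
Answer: 174092804609/84820294629 ≈ 2.0525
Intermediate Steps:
o = 1 (o = 5 - (-6 + 0)²/9 = 5 - ⅑*(-6)² = 5 - ⅑*36 = 5 - 4 = 1)
d(h) = 1
Z = 354478/380529 (Z = 354478*(1/380529) = 354478/380529 ≈ 0.93154)
(-457503 + Z)/(d(424) - 222902) = (-457503 + 354478/380529)/(1 - 222902) = -174092804609/380529/(-222901) = -174092804609/380529*(-1/222901) = 174092804609/84820294629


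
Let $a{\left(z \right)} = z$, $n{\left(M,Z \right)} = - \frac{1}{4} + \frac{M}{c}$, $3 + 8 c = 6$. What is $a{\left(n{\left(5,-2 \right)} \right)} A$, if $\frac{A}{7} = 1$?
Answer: $\frac{1099}{12} \approx 91.583$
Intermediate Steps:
$c = \frac{3}{8}$ ($c = - \frac{3}{8} + \frac{1}{8} \cdot 6 = - \frac{3}{8} + \frac{3}{4} = \frac{3}{8} \approx 0.375$)
$A = 7$ ($A = 7 \cdot 1 = 7$)
$n{\left(M,Z \right)} = - \frac{1}{4} + \frac{8 M}{3}$ ($n{\left(M,Z \right)} = - \frac{1}{4} + \frac{M}{\frac{3}{8}} = \left(-1\right) \frac{1}{4} + M \frac{8}{3} = - \frac{1}{4} + \frac{8 M}{3}$)
$a{\left(n{\left(5,-2 \right)} \right)} A = \left(- \frac{1}{4} + \frac{8}{3} \cdot 5\right) 7 = \left(- \frac{1}{4} + \frac{40}{3}\right) 7 = \frac{157}{12} \cdot 7 = \frac{1099}{12}$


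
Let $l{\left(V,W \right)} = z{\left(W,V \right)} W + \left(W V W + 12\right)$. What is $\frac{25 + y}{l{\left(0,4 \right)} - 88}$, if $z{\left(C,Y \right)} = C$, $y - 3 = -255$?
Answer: $\frac{227}{60} \approx 3.7833$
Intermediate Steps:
$y = -252$ ($y = 3 - 255 = -252$)
$l{\left(V,W \right)} = 12 + W^{2} + V W^{2}$ ($l{\left(V,W \right)} = W W + \left(W V W + 12\right) = W^{2} + \left(V W W + 12\right) = W^{2} + \left(V W^{2} + 12\right) = W^{2} + \left(12 + V W^{2}\right) = 12 + W^{2} + V W^{2}$)
$\frac{25 + y}{l{\left(0,4 \right)} - 88} = \frac{25 - 252}{\left(12 + 4^{2} + 0 \cdot 4^{2}\right) - 88} = - \frac{227}{\left(12 + 16 + 0 \cdot 16\right) - 88} = - \frac{227}{\left(12 + 16 + 0\right) - 88} = - \frac{227}{28 - 88} = - \frac{227}{-60} = \left(-227\right) \left(- \frac{1}{60}\right) = \frac{227}{60}$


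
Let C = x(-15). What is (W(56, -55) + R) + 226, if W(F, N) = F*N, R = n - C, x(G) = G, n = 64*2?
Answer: -2711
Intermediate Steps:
n = 128
C = -15
R = 143 (R = 128 - 1*(-15) = 128 + 15 = 143)
(W(56, -55) + R) + 226 = (56*(-55) + 143) + 226 = (-3080 + 143) + 226 = -2937 + 226 = -2711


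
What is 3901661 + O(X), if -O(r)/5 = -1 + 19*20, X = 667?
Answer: 3899766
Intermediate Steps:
O(r) = -1895 (O(r) = -5*(-1 + 19*20) = -5*(-1 + 380) = -5*379 = -1895)
3901661 + O(X) = 3901661 - 1895 = 3899766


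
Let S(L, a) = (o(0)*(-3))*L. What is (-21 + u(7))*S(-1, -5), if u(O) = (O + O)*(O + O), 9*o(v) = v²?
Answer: 0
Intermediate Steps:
o(v) = v²/9
S(L, a) = 0 (S(L, a) = (((⅑)*0²)*(-3))*L = (((⅑)*0)*(-3))*L = (0*(-3))*L = 0*L = 0)
u(O) = 4*O² (u(O) = (2*O)*(2*O) = 4*O²)
(-21 + u(7))*S(-1, -5) = (-21 + 4*7²)*0 = (-21 + 4*49)*0 = (-21 + 196)*0 = 175*0 = 0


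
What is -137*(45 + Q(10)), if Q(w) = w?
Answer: -7535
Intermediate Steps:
-137*(45 + Q(10)) = -137*(45 + 10) = -137*55 = -7535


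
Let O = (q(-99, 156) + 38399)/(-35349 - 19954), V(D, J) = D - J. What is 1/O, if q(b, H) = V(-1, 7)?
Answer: -55303/38391 ≈ -1.4405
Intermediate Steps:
q(b, H) = -8 (q(b, H) = -1 - 1*7 = -1 - 7 = -8)
O = -38391/55303 (O = (-8 + 38399)/(-35349 - 19954) = 38391/(-55303) = 38391*(-1/55303) = -38391/55303 ≈ -0.69419)
1/O = 1/(-38391/55303) = -55303/38391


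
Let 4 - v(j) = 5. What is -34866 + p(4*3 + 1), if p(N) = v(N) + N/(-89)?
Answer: -3103176/89 ≈ -34867.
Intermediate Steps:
v(j) = -1 (v(j) = 4 - 1*5 = 4 - 5 = -1)
p(N) = -1 - N/89 (p(N) = -1 + N/(-89) = -1 + N*(-1/89) = -1 - N/89)
-34866 + p(4*3 + 1) = -34866 + (-1 - (4*3 + 1)/89) = -34866 + (-1 - (12 + 1)/89) = -34866 + (-1 - 1/89*13) = -34866 + (-1 - 13/89) = -34866 - 102/89 = -3103176/89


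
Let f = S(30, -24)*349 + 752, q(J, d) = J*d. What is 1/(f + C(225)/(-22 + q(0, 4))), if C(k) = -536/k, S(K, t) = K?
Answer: 2475/27774718 ≈ 8.9110e-5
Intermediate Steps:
f = 11222 (f = 30*349 + 752 = 10470 + 752 = 11222)
1/(f + C(225)/(-22 + q(0, 4))) = 1/(11222 + (-536/225)/(-22 + 0*4)) = 1/(11222 + (-536*1/225)/(-22 + 0)) = 1/(11222 - 536/225/(-22)) = 1/(11222 - 536/225*(-1/22)) = 1/(11222 + 268/2475) = 1/(27774718/2475) = 2475/27774718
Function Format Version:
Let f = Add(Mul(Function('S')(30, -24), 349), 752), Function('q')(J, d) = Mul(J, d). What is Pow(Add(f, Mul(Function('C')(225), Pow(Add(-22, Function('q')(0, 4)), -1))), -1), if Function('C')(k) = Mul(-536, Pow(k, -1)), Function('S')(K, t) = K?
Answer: Rational(2475, 27774718) ≈ 8.9110e-5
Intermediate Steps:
f = 11222 (f = Add(Mul(30, 349), 752) = Add(10470, 752) = 11222)
Pow(Add(f, Mul(Function('C')(225), Pow(Add(-22, Function('q')(0, 4)), -1))), -1) = Pow(Add(11222, Mul(Mul(-536, Pow(225, -1)), Pow(Add(-22, Mul(0, 4)), -1))), -1) = Pow(Add(11222, Mul(Mul(-536, Rational(1, 225)), Pow(Add(-22, 0), -1))), -1) = Pow(Add(11222, Mul(Rational(-536, 225), Pow(-22, -1))), -1) = Pow(Add(11222, Mul(Rational(-536, 225), Rational(-1, 22))), -1) = Pow(Add(11222, Rational(268, 2475)), -1) = Pow(Rational(27774718, 2475), -1) = Rational(2475, 27774718)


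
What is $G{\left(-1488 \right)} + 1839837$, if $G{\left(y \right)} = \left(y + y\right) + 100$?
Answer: $1836961$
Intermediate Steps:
$G{\left(y \right)} = 100 + 2 y$ ($G{\left(y \right)} = 2 y + 100 = 100 + 2 y$)
$G{\left(-1488 \right)} + 1839837 = \left(100 + 2 \left(-1488\right)\right) + 1839837 = \left(100 - 2976\right) + 1839837 = -2876 + 1839837 = 1836961$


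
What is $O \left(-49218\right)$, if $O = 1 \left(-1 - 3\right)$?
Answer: $196872$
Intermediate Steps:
$O = -4$ ($O = 1 \left(-1 - 3\right) = 1 \left(-4\right) = -4$)
$O \left(-49218\right) = \left(-4\right) \left(-49218\right) = 196872$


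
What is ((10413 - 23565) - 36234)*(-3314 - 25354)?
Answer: 1415797848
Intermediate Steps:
((10413 - 23565) - 36234)*(-3314 - 25354) = (-13152 - 36234)*(-28668) = -49386*(-28668) = 1415797848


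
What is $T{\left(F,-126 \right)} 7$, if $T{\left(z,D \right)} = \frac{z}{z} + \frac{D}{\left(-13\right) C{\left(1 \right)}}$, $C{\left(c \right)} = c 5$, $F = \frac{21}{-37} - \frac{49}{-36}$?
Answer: $\frac{1337}{65} \approx 20.569$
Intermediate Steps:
$F = \frac{1057}{1332}$ ($F = 21 \left(- \frac{1}{37}\right) - - \frac{49}{36} = - \frac{21}{37} + \frac{49}{36} = \frac{1057}{1332} \approx 0.79354$)
$C{\left(c \right)} = 5 c$
$T{\left(z,D \right)} = 1 - \frac{D}{65}$ ($T{\left(z,D \right)} = \frac{z}{z} + \frac{D}{\left(-13\right) 5 \cdot 1} = 1 + \frac{D}{\left(-13\right) 5} = 1 + \frac{D}{-65} = 1 + D \left(- \frac{1}{65}\right) = 1 - \frac{D}{65}$)
$T{\left(F,-126 \right)} 7 = \left(1 - - \frac{126}{65}\right) 7 = \left(1 + \frac{126}{65}\right) 7 = \frac{191}{65} \cdot 7 = \frac{1337}{65}$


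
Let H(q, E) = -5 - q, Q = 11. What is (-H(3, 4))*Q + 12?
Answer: 100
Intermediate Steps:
(-H(3, 4))*Q + 12 = -(-5 - 1*3)*11 + 12 = -(-5 - 3)*11 + 12 = -1*(-8)*11 + 12 = 8*11 + 12 = 88 + 12 = 100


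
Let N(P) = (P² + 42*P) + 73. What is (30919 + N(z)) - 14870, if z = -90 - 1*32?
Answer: 25882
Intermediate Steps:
z = -122 (z = -90 - 32 = -122)
N(P) = 73 + P² + 42*P
(30919 + N(z)) - 14870 = (30919 + (73 + (-122)² + 42*(-122))) - 14870 = (30919 + (73 + 14884 - 5124)) - 14870 = (30919 + 9833) - 14870 = 40752 - 14870 = 25882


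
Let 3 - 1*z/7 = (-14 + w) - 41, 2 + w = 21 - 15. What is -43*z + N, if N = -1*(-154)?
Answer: -16100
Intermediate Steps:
w = 4 (w = -2 + (21 - 15) = -2 + 6 = 4)
N = 154
z = 378 (z = 21 - 7*((-14 + 4) - 41) = 21 - 7*(-10 - 41) = 21 - 7*(-51) = 21 + 357 = 378)
-43*z + N = -43*378 + 154 = -16254 + 154 = -16100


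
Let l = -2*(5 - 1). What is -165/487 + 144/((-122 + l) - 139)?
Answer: -114513/131003 ≈ -0.87412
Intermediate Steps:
l = -8 (l = -2*4 = -8)
-165/487 + 144/((-122 + l) - 139) = -165/487 + 144/((-122 - 8) - 139) = -165*1/487 + 144/(-130 - 139) = -165/487 + 144/(-269) = -165/487 + 144*(-1/269) = -165/487 - 144/269 = -114513/131003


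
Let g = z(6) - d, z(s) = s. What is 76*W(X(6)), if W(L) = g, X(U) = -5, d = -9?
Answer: 1140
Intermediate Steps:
g = 15 (g = 6 - 1*(-9) = 6 + 9 = 15)
W(L) = 15
76*W(X(6)) = 76*15 = 1140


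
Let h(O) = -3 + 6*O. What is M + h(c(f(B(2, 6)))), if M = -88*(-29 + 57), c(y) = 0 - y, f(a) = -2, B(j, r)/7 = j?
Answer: -2455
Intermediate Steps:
B(j, r) = 7*j
c(y) = -y
M = -2464 (M = -88*28 = -2464)
M + h(c(f(B(2, 6)))) = -2464 + (-3 + 6*(-1*(-2))) = -2464 + (-3 + 6*2) = -2464 + (-3 + 12) = -2464 + 9 = -2455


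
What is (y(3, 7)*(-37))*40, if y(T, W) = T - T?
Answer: 0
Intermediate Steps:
y(T, W) = 0
(y(3, 7)*(-37))*40 = (0*(-37))*40 = 0*40 = 0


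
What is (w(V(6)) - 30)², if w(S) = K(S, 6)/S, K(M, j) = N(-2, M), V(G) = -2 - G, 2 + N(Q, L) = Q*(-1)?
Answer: 900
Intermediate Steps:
N(Q, L) = -2 - Q (N(Q, L) = -2 + Q*(-1) = -2 - Q)
K(M, j) = 0 (K(M, j) = -2 - 1*(-2) = -2 + 2 = 0)
w(S) = 0 (w(S) = 0/S = 0)
(w(V(6)) - 30)² = (0 - 30)² = (-30)² = 900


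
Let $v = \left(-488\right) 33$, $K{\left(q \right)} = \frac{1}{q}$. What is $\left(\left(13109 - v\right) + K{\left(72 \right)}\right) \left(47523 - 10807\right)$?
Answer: $\frac{19306530323}{18} \approx 1.0726 \cdot 10^{9}$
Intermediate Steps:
$v = -16104$
$\left(\left(13109 - v\right) + K{\left(72 \right)}\right) \left(47523 - 10807\right) = \left(\left(13109 - -16104\right) + \frac{1}{72}\right) \left(47523 - 10807\right) = \left(\left(13109 + 16104\right) + \frac{1}{72}\right) 36716 = \left(29213 + \frac{1}{72}\right) 36716 = \frac{2103337}{72} \cdot 36716 = \frac{19306530323}{18}$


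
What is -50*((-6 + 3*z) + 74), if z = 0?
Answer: -3400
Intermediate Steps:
-50*((-6 + 3*z) + 74) = -50*((-6 + 3*0) + 74) = -50*((-6 + 0) + 74) = -50*(-6 + 74) = -50*68 = -3400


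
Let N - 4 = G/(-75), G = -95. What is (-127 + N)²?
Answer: 3334276/225 ≈ 14819.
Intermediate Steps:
N = 79/15 (N = 4 - 95/(-75) = 4 - 95*(-1/75) = 4 + 19/15 = 79/15 ≈ 5.2667)
(-127 + N)² = (-127 + 79/15)² = (-1826/15)² = 3334276/225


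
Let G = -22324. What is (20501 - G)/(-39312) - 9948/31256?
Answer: -72067249/51197328 ≈ -1.4076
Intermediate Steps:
(20501 - G)/(-39312) - 9948/31256 = (20501 - 1*(-22324))/(-39312) - 9948/31256 = (20501 + 22324)*(-1/39312) - 9948*1/31256 = 42825*(-1/39312) - 2487/7814 = -14275/13104 - 2487/7814 = -72067249/51197328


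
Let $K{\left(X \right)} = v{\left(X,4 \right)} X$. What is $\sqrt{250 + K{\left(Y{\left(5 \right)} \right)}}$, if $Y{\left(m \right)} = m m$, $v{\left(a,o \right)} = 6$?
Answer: $20$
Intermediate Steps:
$Y{\left(m \right)} = m^{2}$
$K{\left(X \right)} = 6 X$
$\sqrt{250 + K{\left(Y{\left(5 \right)} \right)}} = \sqrt{250 + 6 \cdot 5^{2}} = \sqrt{250 + 6 \cdot 25} = \sqrt{250 + 150} = \sqrt{400} = 20$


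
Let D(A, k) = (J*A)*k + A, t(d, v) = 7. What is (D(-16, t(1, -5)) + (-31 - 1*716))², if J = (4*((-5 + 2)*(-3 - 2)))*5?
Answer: 1180815769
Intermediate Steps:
J = 300 (J = (4*(-3*(-5)))*5 = (4*15)*5 = 60*5 = 300)
D(A, k) = A + 300*A*k (D(A, k) = (300*A)*k + A = 300*A*k + A = A + 300*A*k)
(D(-16, t(1, -5)) + (-31 - 1*716))² = (-16*(1 + 300*7) + (-31 - 1*716))² = (-16*(1 + 2100) + (-31 - 716))² = (-16*2101 - 747)² = (-33616 - 747)² = (-34363)² = 1180815769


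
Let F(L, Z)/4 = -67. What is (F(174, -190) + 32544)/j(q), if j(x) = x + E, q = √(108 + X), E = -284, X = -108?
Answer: -8069/71 ≈ -113.65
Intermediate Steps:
F(L, Z) = -268 (F(L, Z) = 4*(-67) = -268)
q = 0 (q = √(108 - 108) = √0 = 0)
j(x) = -284 + x (j(x) = x - 284 = -284 + x)
(F(174, -190) + 32544)/j(q) = (-268 + 32544)/(-284 + 0) = 32276/(-284) = 32276*(-1/284) = -8069/71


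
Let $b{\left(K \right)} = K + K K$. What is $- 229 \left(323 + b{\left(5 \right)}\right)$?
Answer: $-80837$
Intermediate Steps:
$b{\left(K \right)} = K + K^{2}$
$- 229 \left(323 + b{\left(5 \right)}\right) = - 229 \left(323 + 5 \left(1 + 5\right)\right) = - 229 \left(323 + 5 \cdot 6\right) = - 229 \left(323 + 30\right) = \left(-229\right) 353 = -80837$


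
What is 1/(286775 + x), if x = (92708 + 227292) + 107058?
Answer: 1/713833 ≈ 1.4009e-6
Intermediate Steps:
x = 427058 (x = 320000 + 107058 = 427058)
1/(286775 + x) = 1/(286775 + 427058) = 1/713833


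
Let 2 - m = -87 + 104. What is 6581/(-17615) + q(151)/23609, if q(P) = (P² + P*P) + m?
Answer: 647644176/415872535 ≈ 1.5573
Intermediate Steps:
m = -15 (m = 2 - (-87 + 104) = 2 - 1*17 = 2 - 17 = -15)
q(P) = -15 + 2*P² (q(P) = (P² + P*P) - 15 = (P² + P²) - 15 = 2*P² - 15 = -15 + 2*P²)
6581/(-17615) + q(151)/23609 = 6581/(-17615) + (-15 + 2*151²)/23609 = 6581*(-1/17615) + (-15 + 2*22801)*(1/23609) = -6581/17615 + (-15 + 45602)*(1/23609) = -6581/17615 + 45587*(1/23609) = -6581/17615 + 45587/23609 = 647644176/415872535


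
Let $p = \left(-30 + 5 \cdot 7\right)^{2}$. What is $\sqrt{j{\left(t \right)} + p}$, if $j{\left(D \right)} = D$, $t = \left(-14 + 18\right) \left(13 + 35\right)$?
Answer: $\sqrt{217} \approx 14.731$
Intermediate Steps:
$t = 192$ ($t = 4 \cdot 48 = 192$)
$p = 25$ ($p = \left(-30 + 35\right)^{2} = 5^{2} = 25$)
$\sqrt{j{\left(t \right)} + p} = \sqrt{192 + 25} = \sqrt{217}$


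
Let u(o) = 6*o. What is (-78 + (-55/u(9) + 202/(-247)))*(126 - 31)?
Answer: -5324285/702 ≈ -7584.5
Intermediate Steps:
(-78 + (-55/u(9) + 202/(-247)))*(126 - 31) = (-78 + (-55/(6*9) + 202/(-247)))*(126 - 31) = (-78 + (-55/54 + 202*(-1/247)))*95 = (-78 + (-55*1/54 - 202/247))*95 = (-78 + (-55/54 - 202/247))*95 = (-78 - 24493/13338)*95 = -1064857/13338*95 = -5324285/702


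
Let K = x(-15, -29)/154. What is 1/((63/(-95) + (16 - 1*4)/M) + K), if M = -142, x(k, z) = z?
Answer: -1038730/972227 ≈ -1.0684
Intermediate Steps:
K = -29/154 ≈ -0.18831
1/((63/(-95) + (16 - 1*4)/M) + K) = 1/((63/(-95) + (16 - 1*4)/(-142)) - 29/154) = 1/((63*(-1/95) + (16 - 4)*(-1/142)) - 29/154) = 1/((-63/95 + 12*(-1/142)) - 29/154) = 1/((-63/95 - 6/71) - 29/154) = 1/(-5043/6745 - 29/154) = 1/(-972227/1038730) = -1038730/972227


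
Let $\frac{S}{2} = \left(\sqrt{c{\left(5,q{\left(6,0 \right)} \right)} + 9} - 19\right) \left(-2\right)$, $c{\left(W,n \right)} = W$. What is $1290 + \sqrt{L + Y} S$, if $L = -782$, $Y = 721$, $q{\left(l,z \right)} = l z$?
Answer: $1290 + 4 i \sqrt{61} \left(19 - \sqrt{14}\right) \approx 1290.0 + 476.69 i$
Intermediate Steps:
$S = 76 - 4 \sqrt{14}$ ($S = 2 \left(\sqrt{5 + 9} - 19\right) \left(-2\right) = 2 \left(\sqrt{14} - 19\right) \left(-2\right) = 2 \left(-19 + \sqrt{14}\right) \left(-2\right) = 2 \left(38 - 2 \sqrt{14}\right) = 76 - 4 \sqrt{14} \approx 61.033$)
$1290 + \sqrt{L + Y} S = 1290 + \sqrt{-782 + 721} \left(76 - 4 \sqrt{14}\right) = 1290 + \sqrt{-61} \left(76 - 4 \sqrt{14}\right) = 1290 + i \sqrt{61} \left(76 - 4 \sqrt{14}\right)$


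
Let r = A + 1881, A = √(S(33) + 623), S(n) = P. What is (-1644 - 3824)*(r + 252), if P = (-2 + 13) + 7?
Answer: -11663244 - 5468*√641 ≈ -1.1802e+7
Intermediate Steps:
P = 18 (P = 11 + 7 = 18)
S(n) = 18
A = √641 (A = √(18 + 623) = √641 ≈ 25.318)
r = 1881 + √641 (r = √641 + 1881 = 1881 + √641 ≈ 1906.3)
(-1644 - 3824)*(r + 252) = (-1644 - 3824)*((1881 + √641) + 252) = -5468*(2133 + √641) = -11663244 - 5468*√641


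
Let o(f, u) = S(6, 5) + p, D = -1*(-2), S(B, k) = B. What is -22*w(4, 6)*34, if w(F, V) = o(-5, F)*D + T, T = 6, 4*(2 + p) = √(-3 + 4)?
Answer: -10846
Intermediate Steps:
D = 2
p = -7/4 (p = -2 + √(-3 + 4)/4 = -2 + √1/4 = -2 + (¼)*1 = -2 + ¼ = -7/4 ≈ -1.7500)
o(f, u) = 17/4 (o(f, u) = 6 - 7/4 = 17/4)
w(F, V) = 29/2 (w(F, V) = (17/4)*2 + 6 = 17/2 + 6 = 29/2)
-22*w(4, 6)*34 = -22*29/2*34 = -319*34 = -10846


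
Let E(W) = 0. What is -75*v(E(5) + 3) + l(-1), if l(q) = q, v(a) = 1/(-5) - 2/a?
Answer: 64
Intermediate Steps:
v(a) = -⅕ - 2/a (v(a) = 1*(-⅕) - 2/a = -⅕ - 2/a)
-75*v(E(5) + 3) + l(-1) = -15*(-10 - (0 + 3))/(0 + 3) - 1 = -15*(-10 - 1*3)/3 - 1 = -15*(-10 - 3)/3 - 1 = -15*(-13)/3 - 1 = -75*(-13/15) - 1 = 65 - 1 = 64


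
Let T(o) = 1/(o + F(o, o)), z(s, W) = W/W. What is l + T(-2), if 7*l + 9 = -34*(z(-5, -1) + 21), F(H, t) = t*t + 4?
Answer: -4535/42 ≈ -107.98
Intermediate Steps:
z(s, W) = 1
F(H, t) = 4 + t² (F(H, t) = t² + 4 = 4 + t²)
T(o) = 1/(4 + o + o²) (T(o) = 1/(o + (4 + o²)) = 1/(4 + o + o²))
l = -757/7 (l = -9/7 + (-34*(1 + 21))/7 = -9/7 + (-34*22)/7 = -9/7 + (⅐)*(-748) = -9/7 - 748/7 = -757/7 ≈ -108.14)
l + T(-2) = -757/7 + 1/(4 - 2 + (-2)²) = -757/7 + 1/(4 - 2 + 4) = -757/7 + 1/6 = -757/7 + ⅙ = -4535/42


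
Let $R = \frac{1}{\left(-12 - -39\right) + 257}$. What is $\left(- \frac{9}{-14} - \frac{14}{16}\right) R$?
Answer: $- \frac{13}{15904} \approx -0.0008174$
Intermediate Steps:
$R = \frac{1}{284}$ ($R = \frac{1}{\left(-12 + 39\right) + 257} = \frac{1}{27 + 257} = \frac{1}{284} \approx 0.0035211$)
$\left(- \frac{9}{-14} - \frac{14}{16}\right) R = \left(- \frac{9}{-14} - \frac{14}{16}\right) \frac{1}{284} = \left(\left(-9\right) \left(- \frac{1}{14}\right) - \frac{7}{8}\right) \frac{1}{284} = \left(\frac{9}{14} - \frac{7}{8}\right) \frac{1}{284} = \left(- \frac{13}{56}\right) \frac{1}{284} = - \frac{13}{15904}$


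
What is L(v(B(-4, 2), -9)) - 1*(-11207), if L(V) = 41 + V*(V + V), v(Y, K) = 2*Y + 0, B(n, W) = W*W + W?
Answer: 11536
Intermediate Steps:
B(n, W) = W + W**2 (B(n, W) = W**2 + W = W + W**2)
v(Y, K) = 2*Y
L(V) = 41 + 2*V**2 (L(V) = 41 + V*(2*V) = 41 + 2*V**2)
L(v(B(-4, 2), -9)) - 1*(-11207) = (41 + 2*(2*(2*(1 + 2)))**2) - 1*(-11207) = (41 + 2*(2*(2*3))**2) + 11207 = (41 + 2*(2*6)**2) + 11207 = (41 + 2*12**2) + 11207 = (41 + 2*144) + 11207 = (41 + 288) + 11207 = 329 + 11207 = 11536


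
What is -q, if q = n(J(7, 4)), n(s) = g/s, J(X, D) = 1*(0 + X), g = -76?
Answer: 76/7 ≈ 10.857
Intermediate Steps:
J(X, D) = X (J(X, D) = 1*X = X)
n(s) = -76/s
q = -76/7 ≈ -10.857
-q = -1*(-76/7) = 76/7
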